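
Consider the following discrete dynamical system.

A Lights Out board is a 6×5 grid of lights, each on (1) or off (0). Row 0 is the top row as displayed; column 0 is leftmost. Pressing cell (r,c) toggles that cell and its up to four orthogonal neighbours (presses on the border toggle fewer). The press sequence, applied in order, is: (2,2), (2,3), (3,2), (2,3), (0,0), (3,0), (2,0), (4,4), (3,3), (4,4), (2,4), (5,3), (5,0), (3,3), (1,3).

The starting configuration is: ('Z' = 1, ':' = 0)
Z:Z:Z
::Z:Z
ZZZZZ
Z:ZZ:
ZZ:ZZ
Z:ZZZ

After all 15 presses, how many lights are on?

18

[0] Z:Z:Z
::Z:Z
ZZZZZ
Z:ZZ:
ZZ:ZZ
Z:ZZZ
[1] Z:Z:Z
::::Z
Z:::Z
Z::Z:
ZZ:ZZ
Z:ZZZ
[2] Z:Z:Z
:::ZZ
Z:ZZ:
Z::::
ZZ:ZZ
Z:ZZZ
[3] Z:Z:Z
:::ZZ
Z::Z:
ZZZZ:
ZZZZZ
Z:ZZZ
[4] Z:Z:Z
::::Z
Z:Z:Z
ZZZ::
ZZZZZ
Z:ZZZ
[5] :ZZ:Z
Z:::Z
Z:Z:Z
ZZZ::
ZZZZZ
Z:ZZZ
[6] :ZZ:Z
Z:::Z
::Z:Z
::Z::
:ZZZZ
Z:ZZZ
[7] :ZZ:Z
::::Z
ZZZ:Z
Z:Z::
:ZZZZ
Z:ZZZ
[8] :ZZ:Z
::::Z
ZZZ:Z
Z:Z:Z
:ZZ::
Z:ZZ:
[9] :ZZ:Z
::::Z
ZZZZZ
Z::Z:
:ZZZ:
Z:ZZ:
[10] :ZZ:Z
::::Z
ZZZZZ
Z::ZZ
:ZZ:Z
Z:ZZZ
[11] :ZZ:Z
:::::
ZZZ::
Z::Z:
:ZZ:Z
Z:ZZZ
[12] :ZZ:Z
:::::
ZZZ::
Z::Z:
:ZZZZ
Z::::
[13] :ZZ:Z
:::::
ZZZ::
Z::Z:
ZZZZZ
:Z:::
[14] :ZZ:Z
:::::
ZZZZ:
Z:Z:Z
ZZZ:Z
:Z:::
[15] :ZZZZ
::ZZZ
ZZZ::
Z:Z:Z
ZZZ:Z
:Z:::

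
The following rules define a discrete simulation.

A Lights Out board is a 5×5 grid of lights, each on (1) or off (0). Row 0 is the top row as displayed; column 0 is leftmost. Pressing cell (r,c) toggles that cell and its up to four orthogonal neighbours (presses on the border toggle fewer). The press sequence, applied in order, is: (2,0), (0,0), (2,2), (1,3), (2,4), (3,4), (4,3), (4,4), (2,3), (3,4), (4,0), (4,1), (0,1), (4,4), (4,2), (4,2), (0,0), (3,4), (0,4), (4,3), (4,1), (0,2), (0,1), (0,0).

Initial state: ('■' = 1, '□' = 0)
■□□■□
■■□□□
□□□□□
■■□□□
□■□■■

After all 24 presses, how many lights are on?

13

0) ■□□■□
■■□□□
□□□□□
■■□□□
□■□■■
1) ■□□■□
□■□□□
■■□□□
□■□□□
□■□■■
2) □■□■□
■■□□□
■■□□□
□■□□□
□■□■■
3) □■□■□
■■■□□
■□■■□
□■■□□
□■□■■
4) □■□□□
■■□■■
■□■□□
□■■□□
□■□■■
5) □■□□□
■■□■□
■□■■■
□■■□■
□■□■■
6) □■□□□
■■□■□
■□■■□
□■■■□
□■□■□
7) □■□□□
■■□■□
■□■■□
□■■□□
□■■□■
8) □■□□□
■■□■□
■□■■□
□■■□■
□■■■□
9) □■□□□
■■□□□
■□□□■
□■■■■
□■■■□
10) □■□□□
■■□□□
■□□□□
□■■□□
□■■■■
11) □■□□□
■■□□□
■□□□□
■■■□□
■□■■■
12) □■□□□
■■□□□
■□□□□
■□■□□
□■□■■
13) ■□■□□
■□□□□
■□□□□
■□■□□
□■□■■
14) ■□■□□
■□□□□
■□□□□
■□■□■
□■□□□
15) ■□■□□
■□□□□
■□□□□
■□□□■
□□■■□
16) ■□■□□
■□□□□
■□□□□
■□■□■
□■□□□
17) □■■□□
□□□□□
■□□□□
■□■□■
□■□□□
18) □■■□□
□□□□□
■□□□■
■□■■□
□■□□■
19) □■■■■
□□□□■
■□□□■
■□■■□
□■□□■
20) □■■■■
□□□□■
■□□□■
■□■□□
□■■■□
21) □■■■■
□□□□■
■□□□■
■■■□□
■□□■□
22) □□□□■
□□■□■
■□□□■
■■■□□
■□□■□
23) ■■■□■
□■■□■
■□□□■
■■■□□
■□□■□
24) □□■□■
■■■□■
■□□□■
■■■□□
■□□■□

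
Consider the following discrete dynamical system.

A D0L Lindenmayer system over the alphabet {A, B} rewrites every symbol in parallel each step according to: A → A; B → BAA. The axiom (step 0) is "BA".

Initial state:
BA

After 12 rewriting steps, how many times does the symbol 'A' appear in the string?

[0] BA
[1] BAAA
[2] BAAAAA
[3] BAAAAAAA
[4] BAAAAAAAAA
[5] BAAAAAAAAAAA
[6] BAAAAAAAAAAAAA
[7] BAAAAAAAAAAAAAAA
[8] BAAAAAAAAAAAAAAAAA
[9] BAAAAAAAAAAAAAAAAAAA
[10] BAAAAAAAAAAAAAAAAAAAAA
[11] BAAAAAAAAAAAAAAAAAAAAAAA
[12] BAAAAAAAAAAAAAAAAAAAAAAAAA

25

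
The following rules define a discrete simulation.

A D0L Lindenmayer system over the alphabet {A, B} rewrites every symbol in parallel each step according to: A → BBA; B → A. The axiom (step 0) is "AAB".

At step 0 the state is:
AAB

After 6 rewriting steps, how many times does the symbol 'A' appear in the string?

107

k=0  AAB
k=1  BBABBAA
k=2  AABBAAABBABBA
k=3  BBABBAAABBABBABBAAABBAAABBA
k=4  AABBAAABBABBABBAAABBAAABBAAABBABBABBAAABBABBABBAAABBA
k=5  BBABBAAABBABBABBAAABBAAABBAAABBABBABBAAABBABBABBAAABBABBABBAAABBAAABBAAABBABBABBAAABBAAABBAAABBABBABBAAABBA
k=6  AABBAAABBABBABBAAABBAAABBAAABBABBABBAAABBABBABBAAABBABBABB…ABBABBABBAAABBABBABBAAABBABBABBAAABBAAABBAAABBABBABBAAABBA  (len 213)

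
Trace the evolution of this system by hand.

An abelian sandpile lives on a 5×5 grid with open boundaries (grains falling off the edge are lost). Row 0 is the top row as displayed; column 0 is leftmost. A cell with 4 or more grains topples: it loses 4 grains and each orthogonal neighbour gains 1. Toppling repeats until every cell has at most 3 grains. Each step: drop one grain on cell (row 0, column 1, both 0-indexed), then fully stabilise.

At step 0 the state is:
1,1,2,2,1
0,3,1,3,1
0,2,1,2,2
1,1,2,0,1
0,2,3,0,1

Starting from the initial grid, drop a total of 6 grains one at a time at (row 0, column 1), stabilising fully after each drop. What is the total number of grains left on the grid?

k=0  1,1,2,2,1
0,3,1,3,1
0,2,1,2,2
1,1,2,0,1
0,2,3,0,1
k=1  1,2,2,2,1
0,3,1,3,1
0,2,1,2,2
1,1,2,0,1
0,2,3,0,1
k=2  1,3,2,2,1
0,3,1,3,1
0,2,1,2,2
1,1,2,0,1
0,2,3,0,1
k=3  2,1,3,2,1
1,0,2,3,1
0,3,1,2,2
1,1,2,0,1
0,2,3,0,1
k=4  2,2,3,2,1
1,0,2,3,1
0,3,1,2,2
1,1,2,0,1
0,2,3,0,1
k=5  2,3,3,2,1
1,0,2,3,1
0,3,1,2,2
1,1,2,0,1
0,2,3,0,1
k=6  3,1,0,3,1
1,1,3,3,1
0,3,1,2,2
1,1,2,0,1
0,2,3,0,1

36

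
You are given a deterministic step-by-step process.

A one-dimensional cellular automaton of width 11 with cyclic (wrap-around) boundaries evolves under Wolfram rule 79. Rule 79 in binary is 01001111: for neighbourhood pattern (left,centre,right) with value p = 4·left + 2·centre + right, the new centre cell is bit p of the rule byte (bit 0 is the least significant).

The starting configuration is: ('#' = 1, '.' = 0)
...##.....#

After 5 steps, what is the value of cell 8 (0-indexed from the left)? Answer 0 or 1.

1

[0] ...##.....#
[1] .####.#####
[2] .#..#.#...#
[3] .#.##.#.###
[4] .#.##.#.#.#
[5] .#.##.#.#.#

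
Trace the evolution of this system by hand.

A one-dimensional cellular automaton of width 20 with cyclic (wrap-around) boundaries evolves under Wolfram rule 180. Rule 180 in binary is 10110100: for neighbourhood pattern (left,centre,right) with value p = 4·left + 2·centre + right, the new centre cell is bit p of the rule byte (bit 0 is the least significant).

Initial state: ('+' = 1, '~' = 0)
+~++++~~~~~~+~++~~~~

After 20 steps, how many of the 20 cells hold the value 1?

8

k=0  +~++++~~~~~~+~++~~~~
k=1  ++~++~+~~~~~++~~+~~~
k=2  ~~+~~+++~~~~~~+~++~~
k=3  ~~++~~+~+~~~~~++~~+~
k=4  ~~~~+~++++~~~~~~+~++
k=5  +~~~++~++~+~~~~~++~~
k=6  ++~~~~+~~+++~~~~~~+~
k=7  ~~+~~~++~~+~+~~~~~++
k=8  +~++~~~~+~++++~~~~~~
k=9  ++~~+~~~++~++~+~~~~~
k=10  ~~+~++~~~~+~~+++~~~~
k=11  ~~++~~+~~~++~~+~+~~~
k=12  ~~~~+~++~~~~+~++++~~
k=13  ~~~~++~~+~~~++~++~+~
k=14  ~~~~~~+~++~~~~+~~+++
k=15  +~~~~~++~~+~~~++~~+~
k=16  ++~~~~~~+~++~~~~+~++
k=17  +~+~~~~~++~~+~~~++~+
k=18  ~+++~~~~~~+~++~~~~+~
k=19  ~~+~+~~~~~++~~+~~~++
k=20  +~++++~~~~~~+~++~~~~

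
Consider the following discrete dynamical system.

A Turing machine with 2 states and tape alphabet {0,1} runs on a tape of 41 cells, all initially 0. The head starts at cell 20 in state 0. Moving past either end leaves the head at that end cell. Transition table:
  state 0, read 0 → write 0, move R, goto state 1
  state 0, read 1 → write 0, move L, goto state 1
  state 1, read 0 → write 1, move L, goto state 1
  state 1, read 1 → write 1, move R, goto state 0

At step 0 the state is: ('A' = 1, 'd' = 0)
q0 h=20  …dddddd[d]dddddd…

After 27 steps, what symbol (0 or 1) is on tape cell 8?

1

0) q0 h=20  …dddddd[d]dddddd…
1) q1 h=21  …dddddd[d]dddddd…
2) q1 h=20  …dddddd[d]Addddd…
3) q1 h=19  …dddddd[d]AAdddd…
4) q1 h=18  …dddddd[d]AAAddd…
5) q1 h=17  …dddddd[d]AAAAdd…
6) q1 h=16  …dddddd[d]AAAAAd…
7) q1 h=15  …dddddd[d]AAAAAA…
8) q1 h=14  …dddddd[d]AAAAAA…
9) q1 h=13  …dddddd[d]AAAAAA…
10) q1 h=12  …dddddd[d]AAAAAA…
11) q1 h=11  …dddddd[d]AAAAAA…
12) q1 h=10  …dddddd[d]AAAAAA…
13) q1 h= 9  …dddddd[d]AAAAAA…
14) q1 h= 8  …dddddd[d]AAAAAA…
15) q1 h= 7  …dddddd[d]AAAAAA…
16) q1 h= 6  |dddddd[d]AAAAAA…
17) q1 h= 5  |ddddd[d]AAAAAA…
18) q1 h= 4  |dddd[d]AAAAAA…
19) q1 h= 3  |ddd[d]AAAAAA…
20) q1 h= 2  |dd[d]AAAAAA…
21) q1 h= 1  |d[d]AAAAAA…
22) q1 h= 0  |[d]AAAAAA…
23) q1 h= 0  |[A]AAAAAA…
24) q0 h= 1  |A[A]AAAAAA…
25) q1 h= 0  |[A]dAAAAA…
26) q0 h= 1  |A[d]AAAAAA…
27) q1 h= 2  |Ad[A]AAAAAA…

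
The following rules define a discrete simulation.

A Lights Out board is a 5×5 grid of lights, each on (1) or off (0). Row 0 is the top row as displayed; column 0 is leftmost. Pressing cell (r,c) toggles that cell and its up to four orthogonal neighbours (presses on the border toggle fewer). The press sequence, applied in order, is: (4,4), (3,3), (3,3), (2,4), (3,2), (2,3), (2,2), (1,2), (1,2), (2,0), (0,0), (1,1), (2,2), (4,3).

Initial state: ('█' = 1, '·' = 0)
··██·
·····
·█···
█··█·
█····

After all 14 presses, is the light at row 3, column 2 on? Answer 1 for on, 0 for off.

1

0) ··██·
·····
·█···
█··█·
█····
1) ··██·
·····
·█···
█··██
█··██
2) ··██·
·····
·█·█·
█·█··
█···█
3) ··██·
·····
·█···
█··██
█··██
4) ··██·
····█
·█·██
█··█·
█··██
5) ··██·
····█
·████
███··
█·███
6) ··██·
···██
·█···
████·
█·███
7) ··██·
··███
··██·
██·█·
█·███
8) ···█·
·█··█
···█·
██·█·
█·███
9) ··██·
··███
··██·
██·█·
█·███
10) ··██·
█·███
████·
·█·█·
█·███
11) ████·
··███
████·
·█·█·
█·███
12) █·██·
██·██
█·██·
·█·█·
█·███
13) █·██·
█████
██···
·███·
█·███
14) █·██·
█████
██···
·██··
█····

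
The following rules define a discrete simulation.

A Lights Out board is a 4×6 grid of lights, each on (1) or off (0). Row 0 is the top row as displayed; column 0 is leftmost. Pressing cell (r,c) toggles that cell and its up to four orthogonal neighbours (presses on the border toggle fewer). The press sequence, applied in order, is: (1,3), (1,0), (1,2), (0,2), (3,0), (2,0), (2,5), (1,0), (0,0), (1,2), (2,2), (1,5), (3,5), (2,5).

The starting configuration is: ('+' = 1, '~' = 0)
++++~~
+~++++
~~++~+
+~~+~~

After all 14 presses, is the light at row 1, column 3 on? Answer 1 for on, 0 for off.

0

step 0: ++++~~
+~++++
~~++~+
+~~+~~
step 1: +++~~~
+~~~~+
~~+~~+
+~~+~~
step 2: ~++~~~
~+~~~+
+~+~~+
+~~+~~
step 3: ~+~~~~
~~++~+
+~~~~+
+~~+~~
step 4: ~~++~~
~~~+~+
+~~~~+
+~~+~~
step 5: ~~++~~
~~~+~+
~~~~~+
~+~+~~
step 6: ~~++~~
+~~+~+
++~~~+
++~+~~
step 7: ~~++~~
+~~+~~
++~~+~
++~+~+
step 8: +~++~~
~+~+~~
~+~~+~
++~+~+
step 9: ~+++~~
++~+~~
~+~~+~
++~+~+
step 10: ~+~+~~
+~+~~~
~++~+~
++~+~+
step 11: ~+~+~~
+~~~~~
~~~++~
++++~+
step 12: ~+~+~+
+~~~++
~~~+++
++++~+
step 13: ~+~+~+
+~~~++
~~~++~
+++++~
step 14: ~+~+~+
+~~~+~
~~~+~+
++++++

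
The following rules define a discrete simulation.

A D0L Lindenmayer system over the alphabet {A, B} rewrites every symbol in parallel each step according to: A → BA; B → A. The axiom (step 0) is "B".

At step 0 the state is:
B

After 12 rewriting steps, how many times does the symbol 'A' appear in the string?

144

[0] B
[1] A
[2] BA
[3] ABA
[4] BAABA
[5] ABABAABA
[6] BAABAABABAABA
[7] ABABAABABAABAABABAABA
[8] BAABAABABAABAABABAABABAABAABABAABA
[9] ABABAABABAABAABABAABABAABAABABAABAABABAABABAABAABABAABA
[10] BAABAABABAABAABABAABABAABAABABAABAABABAABABAABAABABAABABAABAABABAABAABABAABABAABAABABAABA
[11] ABABAABABAABAABABAABABAABAABABAABAABABAABABAABAABABAABABAA…ABAABABAABABAABAABABAABABAABAABABAABAABABAABABAABAABABAABA  (len 144)
[12] BAABAABABAABAABABAABABAABAABABAABAABABAABABAABAABABAABABAA…ABAABABAABABAABAABABAABABAABAABABAABAABABAABABAABAABABAABA  (len 233)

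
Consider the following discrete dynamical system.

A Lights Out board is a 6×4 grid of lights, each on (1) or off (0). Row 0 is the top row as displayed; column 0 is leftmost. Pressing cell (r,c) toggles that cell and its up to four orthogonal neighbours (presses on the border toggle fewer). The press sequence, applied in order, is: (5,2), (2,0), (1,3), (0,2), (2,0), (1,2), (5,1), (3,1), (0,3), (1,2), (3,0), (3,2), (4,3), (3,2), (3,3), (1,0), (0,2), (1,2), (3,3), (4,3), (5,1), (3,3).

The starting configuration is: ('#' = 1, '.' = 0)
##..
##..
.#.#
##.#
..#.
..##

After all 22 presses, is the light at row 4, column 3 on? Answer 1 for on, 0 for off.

1

0) ##..
##..
.#.#
##.#
..#.
..##
1) ##..
##..
.#.#
##.#
....
.#..
2) ##..
.#..
#..#
.#.#
....
.#..
3) ##.#
.###
#...
.#.#
....
.#..
4) #.#.
.#.#
#...
.#.#
....
.#..
5) #.#.
##.#
.#..
##.#
....
.#..
6) #...
#.#.
.##.
##.#
....
.#..
7) #...
#.#.
.##.
##.#
.#..
#.#.
8) #...
#.#.
..#.
..##
....
#.#.
9) #.##
#.##
..#.
..##
....
#.#.
10) #..#
##..
....
..##
....
#.#.
11) #..#
##..
#...
####
#...
#.#.
12) #..#
##..
#.#.
#...
#.#.
#.#.
13) #..#
##..
#.#.
#..#
#..#
#.##
14) #..#
##..
#...
###.
#.##
#.##
15) #..#
##..
#..#
##.#
#.#.
#.##
16) ...#
....
...#
##.#
#.#.
#.##
17) .##.
..#.
...#
##.#
#.#.
#.##
18) .#..
.#.#
..##
##.#
#.#.
#.##
19) .#..
.#.#
..#.
###.
#.##
#.##
20) .#..
.#.#
..#.
####
#...
#.#.
21) .#..
.#.#
..#.
####
##..
.#..
22) .#..
.#.#
..##
##..
##.#
.#..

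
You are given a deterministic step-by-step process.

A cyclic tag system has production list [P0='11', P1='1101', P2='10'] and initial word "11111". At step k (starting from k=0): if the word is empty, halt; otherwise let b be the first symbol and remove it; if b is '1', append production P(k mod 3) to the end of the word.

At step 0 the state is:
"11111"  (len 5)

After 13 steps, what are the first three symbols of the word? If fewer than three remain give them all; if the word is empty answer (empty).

111

gen 0: "11111"  (len 5)
gen 1: "111111"  (len 6)
gen 2: "111111101"  (len 9)
gen 3: "1111110110"  (len 10)
gen 4: "11111011011"  (len 11)
gen 5: "11110110111101"  (len 14)
gen 6: "111011011110110"  (len 15)
gen 7: "1101101111011011"  (len 16)
gen 8: "1011011110110111101"  (len 19)
gen 9: "01101111011011110110"  (len 20)
gen 10: "1101111011011110110"  (len 19)
gen 11: "1011110110111101101101"  (len 22)
gen 12: "01111011011110110110110"  (len 23)
gen 13: "1111011011110110110110"  (len 22)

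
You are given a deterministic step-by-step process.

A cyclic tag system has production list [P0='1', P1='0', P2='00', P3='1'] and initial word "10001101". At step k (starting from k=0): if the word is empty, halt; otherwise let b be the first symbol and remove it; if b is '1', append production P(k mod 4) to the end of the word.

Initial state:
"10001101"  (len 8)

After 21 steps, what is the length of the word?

0

k=0  "10001101"  (len 8)
k=1  "00011011"  (len 8)
k=2  "0011011"  (len 7)
k=3  "011011"  (len 6)
k=4  "11011"  (len 5)
k=5  "10111"  (len 5)
k=6  "01110"  (len 5)
k=7  "1110"  (len 4)
k=8  "1101"  (len 4)
k=9  "1011"  (len 4)
k=10  "0110"  (len 4)
k=11  "110"  (len 3)
k=12  "101"  (len 3)
k=13  "011"  (len 3)
k=14  "11"  (len 2)
k=15  "100"  (len 3)
k=16  "001"  (len 3)
k=17  "01"  (len 2)
k=18  "1"  (len 1)
k=19  "00"  (len 2)
k=20  "0"  (len 1)
k=21  (halted — word empty)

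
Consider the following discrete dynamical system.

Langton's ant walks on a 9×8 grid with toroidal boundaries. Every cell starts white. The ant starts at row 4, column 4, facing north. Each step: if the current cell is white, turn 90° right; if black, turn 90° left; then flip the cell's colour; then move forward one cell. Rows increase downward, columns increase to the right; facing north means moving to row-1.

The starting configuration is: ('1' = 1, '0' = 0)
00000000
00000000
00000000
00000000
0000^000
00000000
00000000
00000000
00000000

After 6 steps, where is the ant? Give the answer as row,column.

gen 0: 00000000
00000000
00000000
00000000
0000^000
00000000
00000000
00000000
00000000
gen 1: 00000000
00000000
00000000
00000000
00001>00
00000000
00000000
00000000
00000000
gen 2: 00000000
00000000
00000000
00000000
00001100
00000v00
00000000
00000000
00000000
gen 3: 00000000
00000000
00000000
00000000
00001100
0000<100
00000000
00000000
00000000
gen 4: 00000000
00000000
00000000
00000000
0000^100
00001100
00000000
00000000
00000000
gen 5: 00000000
00000000
00000000
00000000
000<0100
00001100
00000000
00000000
00000000
gen 6: 00000000
00000000
00000000
000^0000
00010100
00001100
00000000
00000000
00000000

3,3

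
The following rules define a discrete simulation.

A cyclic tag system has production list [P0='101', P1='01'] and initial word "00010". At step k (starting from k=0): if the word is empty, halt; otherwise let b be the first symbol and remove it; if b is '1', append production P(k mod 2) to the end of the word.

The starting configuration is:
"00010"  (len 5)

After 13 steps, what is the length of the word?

3

[0] "00010"  (len 5)
[1] "0010"  (len 4)
[2] "010"  (len 3)
[3] "10"  (len 2)
[4] "001"  (len 3)
[5] "01"  (len 2)
[6] "1"  (len 1)
[7] "101"  (len 3)
[8] "0101"  (len 4)
[9] "101"  (len 3)
[10] "0101"  (len 4)
[11] "101"  (len 3)
[12] "0101"  (len 4)
[13] "101"  (len 3)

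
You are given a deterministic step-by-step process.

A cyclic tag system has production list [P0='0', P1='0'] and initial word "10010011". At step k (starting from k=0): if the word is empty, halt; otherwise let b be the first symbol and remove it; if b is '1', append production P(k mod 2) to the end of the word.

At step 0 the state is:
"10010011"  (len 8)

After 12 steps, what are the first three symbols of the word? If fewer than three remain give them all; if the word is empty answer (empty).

(empty)

t=0: "10010011"  (len 8)
t=1: "00100110"  (len 8)
t=2: "0100110"  (len 7)
t=3: "100110"  (len 6)
t=4: "001100"  (len 6)
t=5: "01100"  (len 5)
t=6: "1100"  (len 4)
t=7: "1000"  (len 4)
t=8: "0000"  (len 4)
t=9: "000"  (len 3)
t=10: "00"  (len 2)
t=11: "0"  (len 1)
t=12: (halted — word empty)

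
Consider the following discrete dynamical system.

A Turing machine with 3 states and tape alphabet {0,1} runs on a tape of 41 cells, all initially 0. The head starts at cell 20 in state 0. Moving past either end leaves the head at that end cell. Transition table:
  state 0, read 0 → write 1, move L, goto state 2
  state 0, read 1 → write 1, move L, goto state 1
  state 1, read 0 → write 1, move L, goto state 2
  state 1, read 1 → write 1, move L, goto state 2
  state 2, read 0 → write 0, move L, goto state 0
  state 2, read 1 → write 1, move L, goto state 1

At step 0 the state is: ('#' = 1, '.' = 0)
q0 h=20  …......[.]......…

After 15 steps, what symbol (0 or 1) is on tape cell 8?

1

step 0: q0 h=20  …......[.]......…
step 1: q2 h=19  …......[.]#.....…
step 2: q0 h=18  …......[.].#....…
step 3: q2 h=17  …......[.]#.#...…
step 4: q0 h=16  …......[.].#.#..…
step 5: q2 h=15  …......[.]#.#.#.…
step 6: q0 h=14  …......[.].#.#.#…
step 7: q2 h=13  …......[.]#.#.#.…
step 8: q0 h=12  …......[.].#.#.#…
step 9: q2 h=11  …......[.]#.#.#.…
step 10: q0 h=10  …......[.].#.#.#…
step 11: q2 h= 9  …......[.]#.#.#.…
step 12: q0 h= 8  …......[.].#.#.#…
step 13: q2 h= 7  …......[.]#.#.#.…
step 14: q0 h= 6  |......[.].#.#.#…
step 15: q2 h= 5  |.....[.]#.#.#.…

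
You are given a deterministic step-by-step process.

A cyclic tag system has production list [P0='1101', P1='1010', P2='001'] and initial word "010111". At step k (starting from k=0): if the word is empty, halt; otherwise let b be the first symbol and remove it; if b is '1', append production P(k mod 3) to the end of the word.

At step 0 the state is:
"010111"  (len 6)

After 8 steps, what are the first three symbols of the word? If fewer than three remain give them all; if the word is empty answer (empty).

101

gen 0: "010111"  (len 6)
gen 1: "10111"  (len 5)
gen 2: "01111010"  (len 8)
gen 3: "1111010"  (len 7)
gen 4: "1110101101"  (len 10)
gen 5: "1101011011010"  (len 13)
gen 6: "101011011010001"  (len 15)
gen 7: "010110110100011101"  (len 18)
gen 8: "10110110100011101"  (len 17)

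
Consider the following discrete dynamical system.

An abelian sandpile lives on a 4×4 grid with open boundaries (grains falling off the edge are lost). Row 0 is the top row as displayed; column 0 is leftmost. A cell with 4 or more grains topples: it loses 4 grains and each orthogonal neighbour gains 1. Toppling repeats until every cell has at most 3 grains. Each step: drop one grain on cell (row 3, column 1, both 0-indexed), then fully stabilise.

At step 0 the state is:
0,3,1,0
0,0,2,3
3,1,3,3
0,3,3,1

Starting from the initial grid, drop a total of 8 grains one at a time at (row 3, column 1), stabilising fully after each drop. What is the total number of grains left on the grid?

25

gen 0: 0,3,1,0
0,0,2,3
3,1,3,3
0,3,3,1
gen 1: 0,3,2,1
0,1,0,1
3,3,2,1
1,1,1,3
gen 2: 0,3,2,1
0,1,0,1
3,3,2,1
1,2,1,3
gen 3: 0,3,2,1
0,1,0,1
3,3,2,1
1,3,1,3
gen 4: 0,3,2,1
1,2,0,1
0,1,3,1
3,1,2,3
gen 5: 0,3,2,1
1,2,0,1
0,1,3,1
3,2,2,3
gen 6: 0,3,2,1
1,2,0,1
0,1,3,1
3,3,2,3
gen 7: 0,3,2,1
1,2,0,1
1,2,3,1
0,1,3,3
gen 8: 0,3,2,1
1,2,0,1
1,2,3,1
0,2,3,3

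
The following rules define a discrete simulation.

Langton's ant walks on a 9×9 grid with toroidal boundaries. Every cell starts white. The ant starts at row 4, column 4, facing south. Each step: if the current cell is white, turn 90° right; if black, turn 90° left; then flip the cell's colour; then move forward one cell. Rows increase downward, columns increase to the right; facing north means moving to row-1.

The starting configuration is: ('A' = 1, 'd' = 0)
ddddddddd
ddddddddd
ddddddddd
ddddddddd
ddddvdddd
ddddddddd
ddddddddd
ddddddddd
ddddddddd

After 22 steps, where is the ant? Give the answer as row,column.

3,7

k=0  ddddddddd
ddddddddd
ddddddddd
ddddddddd
ddddvdddd
ddddddddd
ddddddddd
ddddddddd
ddddddddd
k=1  ddddddddd
ddddddddd
ddddddddd
ddddddddd
ddd<Adddd
ddddddddd
ddddddddd
ddddddddd
ddddddddd
k=2  ddddddddd
ddddddddd
ddddddddd
ddd^ddddd
dddAAdddd
ddddddddd
ddddddddd
ddddddddd
ddddddddd
k=3  ddddddddd
ddddddddd
ddddddddd
dddA>dddd
dddAAdddd
ddddddddd
ddddddddd
ddddddddd
ddddddddd
k=4  ddddddddd
ddddddddd
ddddddddd
dddAAdddd
dddAvdddd
ddddddddd
ddddddddd
ddddddddd
ddddddddd
k=5  ddddddddd
ddddddddd
ddddddddd
dddAAdddd
dddAd>ddd
ddddddddd
ddddddddd
ddddddddd
ddddddddd
k=6  ddddddddd
ddddddddd
ddddddddd
dddAAdddd
dddAdAddd
dddddvddd
ddddddddd
ddddddddd
ddddddddd
k=7  ddddddddd
ddddddddd
ddddddddd
dddAAdddd
dddAdAddd
dddd<Addd
ddddddddd
ddddddddd
ddddddddd
k=8  ddddddddd
ddddddddd
ddddddddd
dddAAdddd
dddA^Addd
ddddAAddd
ddddddddd
ddddddddd
ddddddddd
k=9  ddddddddd
ddddddddd
ddddddddd
dddAAdddd
dddAA>ddd
ddddAAddd
ddddddddd
ddddddddd
ddddddddd
k=10  ddddddddd
ddddddddd
ddddddddd
dddAA^ddd
dddAAdddd
ddddAAddd
ddddddddd
ddddddddd
ddddddddd
k=11  ddddddddd
ddddddddd
ddddddddd
dddAAA>dd
dddAAdddd
ddddAAddd
ddddddddd
ddddddddd
ddddddddd
k=12  ddddddddd
ddddddddd
ddddddddd
dddAAAAdd
dddAAdvdd
ddddAAddd
ddddddddd
ddddddddd
ddddddddd
k=13  ddddddddd
ddddddddd
ddddddddd
dddAAAAdd
dddAA<Add
ddddAAddd
ddddddddd
ddddddddd
ddddddddd
k=14  ddddddddd
ddddddddd
ddddddddd
dddAA^Add
dddAAAAdd
ddddAAddd
ddddddddd
ddddddddd
ddddddddd
k=15  ddddddddd
ddddddddd
ddddddddd
dddA<dAdd
dddAAAAdd
ddddAAddd
ddddddddd
ddddddddd
ddddddddd
k=16  ddddddddd
ddddddddd
ddddddddd
dddAddAdd
dddAvAAdd
ddddAAddd
ddddddddd
ddddddddd
ddddddddd
k=17  ddddddddd
ddddddddd
ddddddddd
dddAddAdd
dddAd>Add
ddddAAddd
ddddddddd
ddddddddd
ddddddddd
k=18  ddddddddd
ddddddddd
ddddddddd
dddAd^Add
dddAddAdd
ddddAAddd
ddddddddd
ddddddddd
ddddddddd
k=19  ddddddddd
ddddddddd
ddddddddd
dddAdA>dd
dddAddAdd
ddddAAddd
ddddddddd
ddddddddd
ddddddddd
k=20  ddddddddd
ddddddddd
dddddd^dd
dddAdAddd
dddAddAdd
ddddAAddd
ddddddddd
ddddddddd
ddddddddd
k=21  ddddddddd
ddddddddd
ddddddA>d
dddAdAddd
dddAddAdd
ddddAAddd
ddddddddd
ddddddddd
ddddddddd
k=22  ddddddddd
ddddddddd
ddddddAAd
dddAdAdvd
dddAddAdd
ddddAAddd
ddddddddd
ddddddddd
ddddddddd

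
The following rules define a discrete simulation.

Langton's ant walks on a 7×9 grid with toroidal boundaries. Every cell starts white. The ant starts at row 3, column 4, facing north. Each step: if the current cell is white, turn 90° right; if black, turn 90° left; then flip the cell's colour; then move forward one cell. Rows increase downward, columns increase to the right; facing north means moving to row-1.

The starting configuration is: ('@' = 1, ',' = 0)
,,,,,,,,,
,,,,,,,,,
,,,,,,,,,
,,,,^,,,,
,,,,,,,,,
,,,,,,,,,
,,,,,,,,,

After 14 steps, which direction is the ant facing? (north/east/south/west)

gen 0: ,,,,,,,,,
,,,,,,,,,
,,,,,,,,,
,,,,^,,,,
,,,,,,,,,
,,,,,,,,,
,,,,,,,,,
gen 1: ,,,,,,,,,
,,,,,,,,,
,,,,,,,,,
,,,,@>,,,
,,,,,,,,,
,,,,,,,,,
,,,,,,,,,
gen 2: ,,,,,,,,,
,,,,,,,,,
,,,,,,,,,
,,,,@@,,,
,,,,,v,,,
,,,,,,,,,
,,,,,,,,,
gen 3: ,,,,,,,,,
,,,,,,,,,
,,,,,,,,,
,,,,@@,,,
,,,,<@,,,
,,,,,,,,,
,,,,,,,,,
gen 4: ,,,,,,,,,
,,,,,,,,,
,,,,,,,,,
,,,,^@,,,
,,,,@@,,,
,,,,,,,,,
,,,,,,,,,
gen 5: ,,,,,,,,,
,,,,,,,,,
,,,,,,,,,
,,,<,@,,,
,,,,@@,,,
,,,,,,,,,
,,,,,,,,,
gen 6: ,,,,,,,,,
,,,,,,,,,
,,,^,,,,,
,,,@,@,,,
,,,,@@,,,
,,,,,,,,,
,,,,,,,,,
gen 7: ,,,,,,,,,
,,,,,,,,,
,,,@>,,,,
,,,@,@,,,
,,,,@@,,,
,,,,,,,,,
,,,,,,,,,
gen 8: ,,,,,,,,,
,,,,,,,,,
,,,@@,,,,
,,,@v@,,,
,,,,@@,,,
,,,,,,,,,
,,,,,,,,,
gen 9: ,,,,,,,,,
,,,,,,,,,
,,,@@,,,,
,,,<@@,,,
,,,,@@,,,
,,,,,,,,,
,,,,,,,,,
gen 10: ,,,,,,,,,
,,,,,,,,,
,,,@@,,,,
,,,,@@,,,
,,,v@@,,,
,,,,,,,,,
,,,,,,,,,
gen 11: ,,,,,,,,,
,,,,,,,,,
,,,@@,,,,
,,,,@@,,,
,,<@@@,,,
,,,,,,,,,
,,,,,,,,,
gen 12: ,,,,,,,,,
,,,,,,,,,
,,,@@,,,,
,,^,@@,,,
,,@@@@,,,
,,,,,,,,,
,,,,,,,,,
gen 13: ,,,,,,,,,
,,,,,,,,,
,,,@@,,,,
,,@>@@,,,
,,@@@@,,,
,,,,,,,,,
,,,,,,,,,
gen 14: ,,,,,,,,,
,,,,,,,,,
,,,@@,,,,
,,@@@@,,,
,,@v@@,,,
,,,,,,,,,
,,,,,,,,,

south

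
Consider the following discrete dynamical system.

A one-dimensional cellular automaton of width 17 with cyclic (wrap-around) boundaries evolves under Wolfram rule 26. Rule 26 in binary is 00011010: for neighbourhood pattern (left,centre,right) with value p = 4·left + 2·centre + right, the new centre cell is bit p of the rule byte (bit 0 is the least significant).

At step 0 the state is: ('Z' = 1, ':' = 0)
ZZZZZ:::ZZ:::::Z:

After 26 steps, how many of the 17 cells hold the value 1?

gen 0: ZZZZZ:::ZZ:::::Z:
gen 1: Z::::Z:ZZ:Z:::Z::
gen 2: :Z::Z::Z:::Z:Z:ZZ
gen 3: ::ZZ:ZZ:Z:Z::::Z:
gen 4: :ZZ::Z:::::Z::Z:Z
gen 5: :Z:ZZ:Z:::Z:ZZ:::
gen 6: Z::Z:::Z:Z::Z:Z::
gen 7: :ZZ:Z:Z:::ZZ:::ZZ
gen 8: :Z:::::Z:ZZ:Z:ZZ:
gen 9: Z:Z:::Z::Z::::Z:Z
gen 10: :::Z:Z:ZZ:Z::Z::Z
gen 11: Z:Z::::Z:::ZZ:ZZ:
gen 12: :::Z::Z:Z:ZZ::Z::
gen 13: ::Z:ZZ::::Z:ZZ:Z:
gen 14: :Z::Z:Z::Z::Z:::Z
gen 15: ::ZZ:::ZZ:ZZ:Z:Z:
gen 16: :ZZ:Z:ZZ::Z:::::Z
gen 17: :Z::::Z:ZZ:Z:::Z:
gen 18: Z:Z::Z::Z:::Z:Z:Z
gen 19: :::ZZ:ZZ:Z:Z::::Z
gen 20: Z:ZZ::Z:::::Z::Z:
gen 21: ::Z:ZZ:Z:::Z:ZZ::
gen 22: :Z::Z:::Z:Z::Z:Z:
gen 23: Z:ZZ:Z:Z:::ZZ:::Z
gen 24: ::Z:::::Z:ZZ:Z:ZZ
gen 25: ZZ:Z:::Z::Z::::Z:
gen 26: Z:::Z:Z:ZZ:Z::Z::

7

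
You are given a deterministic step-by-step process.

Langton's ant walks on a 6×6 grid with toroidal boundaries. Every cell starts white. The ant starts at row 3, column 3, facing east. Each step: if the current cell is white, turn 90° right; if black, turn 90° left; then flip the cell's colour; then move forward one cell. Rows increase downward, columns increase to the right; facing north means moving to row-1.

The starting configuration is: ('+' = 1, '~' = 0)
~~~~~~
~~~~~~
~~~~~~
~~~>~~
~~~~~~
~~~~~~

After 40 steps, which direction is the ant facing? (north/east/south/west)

east

gen 0: ~~~~~~
~~~~~~
~~~~~~
~~~>~~
~~~~~~
~~~~~~
gen 1: ~~~~~~
~~~~~~
~~~~~~
~~~+~~
~~~v~~
~~~~~~
gen 2: ~~~~~~
~~~~~~
~~~~~~
~~~+~~
~~<+~~
~~~~~~
gen 3: ~~~~~~
~~~~~~
~~~~~~
~~^+~~
~~++~~
~~~~~~
gen 4: ~~~~~~
~~~~~~
~~~~~~
~~+>~~
~~++~~
~~~~~~
gen 5: ~~~~~~
~~~~~~
~~~^~~
~~+~~~
~~++~~
~~~~~~
gen 6: ~~~~~~
~~~~~~
~~~+>~
~~+~~~
~~++~~
~~~~~~
gen 7: ~~~~~~
~~~~~~
~~~++~
~~+~v~
~~++~~
~~~~~~
gen 8: ~~~~~~
~~~~~~
~~~++~
~~+<+~
~~++~~
~~~~~~
gen 9: ~~~~~~
~~~~~~
~~~^+~
~~+++~
~~++~~
~~~~~~
gen 10: ~~~~~~
~~~~~~
~~<~+~
~~+++~
~~++~~
~~~~~~
gen 11: ~~~~~~
~~^~~~
~~+~+~
~~+++~
~~++~~
~~~~~~
gen 12: ~~~~~~
~~+>~~
~~+~+~
~~+++~
~~++~~
~~~~~~
gen 13: ~~~~~~
~~++~~
~~+v+~
~~+++~
~~++~~
~~~~~~
gen 14: ~~~~~~
~~++~~
~~<++~
~~+++~
~~++~~
~~~~~~
gen 15: ~~~~~~
~~++~~
~~~++~
~~v++~
~~++~~
~~~~~~
gen 16: ~~~~~~
~~++~~
~~~++~
~~~>+~
~~++~~
~~~~~~
gen 17: ~~~~~~
~~++~~
~~~^+~
~~~~+~
~~++~~
~~~~~~
gen 18: ~~~~~~
~~++~~
~~<~+~
~~~~+~
~~++~~
~~~~~~
gen 19: ~~~~~~
~~^+~~
~~+~+~
~~~~+~
~~++~~
~~~~~~
gen 20: ~~~~~~
~<~+~~
~~+~+~
~~~~+~
~~++~~
~~~~~~
gen 21: ~^~~~~
~+~+~~
~~+~+~
~~~~+~
~~++~~
~~~~~~
gen 22: ~+>~~~
~+~+~~
~~+~+~
~~~~+~
~~++~~
~~~~~~
gen 23: ~++~~~
~+v+~~
~~+~+~
~~~~+~
~~++~~
~~~~~~
gen 24: ~++~~~
~<++~~
~~+~+~
~~~~+~
~~++~~
~~~~~~
gen 25: ~++~~~
~~++~~
~v+~+~
~~~~+~
~~++~~
~~~~~~
gen 26: ~++~~~
~~++~~
<++~+~
~~~~+~
~~++~~
~~~~~~
gen 27: ~++~~~
^~++~~
+++~+~
~~~~+~
~~++~~
~~~~~~
gen 28: ~++~~~
+>++~~
+++~+~
~~~~+~
~~++~~
~~~~~~
gen 29: ~++~~~
++++~~
+v+~+~
~~~~+~
~~++~~
~~~~~~
gen 30: ~++~~~
++++~~
+~>~+~
~~~~+~
~~++~~
~~~~~~
gen 31: ~++~~~
++^+~~
+~~~+~
~~~~+~
~~++~~
~~~~~~
gen 32: ~++~~~
+<~+~~
+~~~+~
~~~~+~
~~++~~
~~~~~~
gen 33: ~++~~~
+~~+~~
+v~~+~
~~~~+~
~~++~~
~~~~~~
gen 34: ~++~~~
+~~+~~
<+~~+~
~~~~+~
~~++~~
~~~~~~
gen 35: ~++~~~
+~~+~~
~+~~+~
v~~~+~
~~++~~
~~~~~~
gen 36: ~++~~~
+~~+~~
~+~~+~
+~~~+<
~~++~~
~~~~~~
gen 37: ~++~~~
+~~+~~
~+~~+^
+~~~++
~~++~~
~~~~~~
gen 38: ~++~~~
+~~+~~
>+~~++
+~~~++
~~++~~
~~~~~~
gen 39: ~++~~~
+~~+~~
++~~++
v~~~++
~~++~~
~~~~~~
gen 40: ~++~~~
+~~+~~
++~~++
~>~~++
~~++~~
~~~~~~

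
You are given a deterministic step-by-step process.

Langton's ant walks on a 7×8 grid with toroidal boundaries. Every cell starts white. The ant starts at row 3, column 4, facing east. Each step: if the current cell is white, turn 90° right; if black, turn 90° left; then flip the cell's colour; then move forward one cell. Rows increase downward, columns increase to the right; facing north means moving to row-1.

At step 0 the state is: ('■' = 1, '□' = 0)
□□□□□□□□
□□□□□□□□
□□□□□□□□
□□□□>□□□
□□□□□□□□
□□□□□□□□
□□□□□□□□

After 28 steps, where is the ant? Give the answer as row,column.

t=0: □□□□□□□□
□□□□□□□□
□□□□□□□□
□□□□>□□□
□□□□□□□□
□□□□□□□□
□□□□□□□□
t=1: □□□□□□□□
□□□□□□□□
□□□□□□□□
□□□□■□□□
□□□□v□□□
□□□□□□□□
□□□□□□□□
t=2: □□□□□□□□
□□□□□□□□
□□□□□□□□
□□□□■□□□
□□□<■□□□
□□□□□□□□
□□□□□□□□
t=3: □□□□□□□□
□□□□□□□□
□□□□□□□□
□□□^■□□□
□□□■■□□□
□□□□□□□□
□□□□□□□□
t=4: □□□□□□□□
□□□□□□□□
□□□□□□□□
□□□■>□□□
□□□■■□□□
□□□□□□□□
□□□□□□□□
t=5: □□□□□□□□
□□□□□□□□
□□□□^□□□
□□□■□□□□
□□□■■□□□
□□□□□□□□
□□□□□□□□
t=6: □□□□□□□□
□□□□□□□□
□□□□■>□□
□□□■□□□□
□□□■■□□□
□□□□□□□□
□□□□□□□□
t=7: □□□□□□□□
□□□□□□□□
□□□□■■□□
□□□■□v□□
□□□■■□□□
□□□□□□□□
□□□□□□□□
t=8: □□□□□□□□
□□□□□□□□
□□□□■■□□
□□□■<■□□
□□□■■□□□
□□□□□□□□
□□□□□□□□
t=9: □□□□□□□□
□□□□□□□□
□□□□^■□□
□□□■■■□□
□□□■■□□□
□□□□□□□□
□□□□□□□□
t=10: □□□□□□□□
□□□□□□□□
□□□<□■□□
□□□■■■□□
□□□■■□□□
□□□□□□□□
□□□□□□□□
t=11: □□□□□□□□
□□□^□□□□
□□□■□■□□
□□□■■■□□
□□□■■□□□
□□□□□□□□
□□□□□□□□
t=12: □□□□□□□□
□□□■>□□□
□□□■□■□□
□□□■■■□□
□□□■■□□□
□□□□□□□□
□□□□□□□□
t=13: □□□□□□□□
□□□■■□□□
□□□■v■□□
□□□■■■□□
□□□■■□□□
□□□□□□□□
□□□□□□□□
t=14: □□□□□□□□
□□□■■□□□
□□□<■■□□
□□□■■■□□
□□□■■□□□
□□□□□□□□
□□□□□□□□
t=15: □□□□□□□□
□□□■■□□□
□□□□■■□□
□□□v■■□□
□□□■■□□□
□□□□□□□□
□□□□□□□□
t=16: □□□□□□□□
□□□■■□□□
□□□□■■□□
□□□□>■□□
□□□■■□□□
□□□□□□□□
□□□□□□□□
t=17: □□□□□□□□
□□□■■□□□
□□□□^■□□
□□□□□■□□
□□□■■□□□
□□□□□□□□
□□□□□□□□
t=18: □□□□□□□□
□□□■■□□□
□□□<□■□□
□□□□□■□□
□□□■■□□□
□□□□□□□□
□□□□□□□□
t=19: □□□□□□□□
□□□^■□□□
□□□■□■□□
□□□□□■□□
□□□■■□□□
□□□□□□□□
□□□□□□□□
t=20: □□□□□□□□
□□<□■□□□
□□□■□■□□
□□□□□■□□
□□□■■□□□
□□□□□□□□
□□□□□□□□
t=21: □□^□□□□□
□□■□■□□□
□□□■□■□□
□□□□□■□□
□□□■■□□□
□□□□□□□□
□□□□□□□□
t=22: □□■>□□□□
□□■□■□□□
□□□■□■□□
□□□□□■□□
□□□■■□□□
□□□□□□□□
□□□□□□□□
t=23: □□■■□□□□
□□■v■□□□
□□□■□■□□
□□□□□■□□
□□□■■□□□
□□□□□□□□
□□□□□□□□
t=24: □□■■□□□□
□□<■■□□□
□□□■□■□□
□□□□□■□□
□□□■■□□□
□□□□□□□□
□□□□□□□□
t=25: □□■■□□□□
□□□■■□□□
□□v■□■□□
□□□□□■□□
□□□■■□□□
□□□□□□□□
□□□□□□□□
t=26: □□■■□□□□
□□□■■□□□
□<■■□■□□
□□□□□■□□
□□□■■□□□
□□□□□□□□
□□□□□□□□
t=27: □□■■□□□□
□^□■■□□□
□■■■□■□□
□□□□□■□□
□□□■■□□□
□□□□□□□□
□□□□□□□□
t=28: □□■■□□□□
□■>■■□□□
□■■■□■□□
□□□□□■□□
□□□■■□□□
□□□□□□□□
□□□□□□□□

1,2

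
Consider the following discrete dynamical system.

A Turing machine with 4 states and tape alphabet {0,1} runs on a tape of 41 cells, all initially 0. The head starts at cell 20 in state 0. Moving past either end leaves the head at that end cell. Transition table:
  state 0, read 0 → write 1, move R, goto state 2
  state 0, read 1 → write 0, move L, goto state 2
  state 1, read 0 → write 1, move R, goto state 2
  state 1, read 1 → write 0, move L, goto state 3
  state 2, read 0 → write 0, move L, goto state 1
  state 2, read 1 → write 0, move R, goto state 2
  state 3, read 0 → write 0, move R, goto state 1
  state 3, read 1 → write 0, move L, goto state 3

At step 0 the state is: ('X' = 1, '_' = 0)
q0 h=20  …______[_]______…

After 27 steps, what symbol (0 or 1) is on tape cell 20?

0

gen 0: q0 h=20  …______[_]______…
gen 1: q2 h=21  …_____X[_]______…
gen 2: q1 h=20  …______[X]______…
gen 3: q3 h=19  …______[_]______…
gen 4: q1 h=20  …______[_]______…
gen 5: q2 h=21  …_____X[_]______…
gen 6: q1 h=20  …______[X]______…
gen 7: q3 h=19  …______[_]______…
gen 8: q1 h=20  …______[_]______…
gen 9: q2 h=21  …_____X[_]______…
gen 10: q1 h=20  …______[X]______…
gen 11: q3 h=19  …______[_]______…
gen 12: q1 h=20  …______[_]______…
gen 13: q2 h=21  …_____X[_]______…
gen 14: q1 h=20  …______[X]______…
gen 15: q3 h=19  …______[_]______…
gen 16: q1 h=20  …______[_]______…
gen 17: q2 h=21  …_____X[_]______…
gen 18: q1 h=20  …______[X]______…
gen 19: q3 h=19  …______[_]______…
gen 20: q1 h=20  …______[_]______…
gen 21: q2 h=21  …_____X[_]______…
gen 22: q1 h=20  …______[X]______…
gen 23: q3 h=19  …______[_]______…
gen 24: q1 h=20  …______[_]______…
gen 25: q2 h=21  …_____X[_]______…
gen 26: q1 h=20  …______[X]______…
gen 27: q3 h=19  …______[_]______…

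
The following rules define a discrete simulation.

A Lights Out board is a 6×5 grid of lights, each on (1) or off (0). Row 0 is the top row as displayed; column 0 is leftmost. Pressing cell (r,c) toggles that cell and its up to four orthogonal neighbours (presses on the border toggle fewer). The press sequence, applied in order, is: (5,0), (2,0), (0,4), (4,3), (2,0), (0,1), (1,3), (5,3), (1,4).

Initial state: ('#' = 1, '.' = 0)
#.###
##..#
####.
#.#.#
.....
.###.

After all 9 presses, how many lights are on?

19

t=0: #.###
##..#
####.
#.#.#
.....
.###.
t=1: #.###
##..#
####.
#.#.#
#....
#.##.
t=2: #.###
.#..#
..##.
..#.#
#....
#.##.
t=3: #.#..
.#...
..##.
..#.#
#....
#.##.
t=4: #.#..
.#...
..##.
..###
#.###
#.#..
t=5: #.#..
##...
####.
#.###
#.###
#.#..
t=6: .#...
#....
####.
#.###
#.###
#.#..
t=7: .#.#.
#.###
###..
#.###
#.###
#.#..
t=8: .#.#.
#.###
###..
#.###
#.#.#
#..##
t=9: .#.##
#.#..
###.#
#.###
#.#.#
#..##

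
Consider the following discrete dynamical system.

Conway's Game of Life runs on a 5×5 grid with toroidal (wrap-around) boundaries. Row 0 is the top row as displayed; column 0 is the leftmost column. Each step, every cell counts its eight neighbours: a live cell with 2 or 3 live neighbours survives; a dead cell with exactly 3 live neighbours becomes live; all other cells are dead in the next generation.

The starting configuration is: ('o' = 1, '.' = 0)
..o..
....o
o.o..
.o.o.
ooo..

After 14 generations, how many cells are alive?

k=0  ..o..
....o
o.o..
.o.o.
ooo..
k=1  o.oo.
.o.o.
ooooo
...oo
o..o.
k=2  o..o.
.....
.o...
.....
oo...
k=3  oo..o
.....
.....
oo...
oo..o
k=4  .o..o
o....
.....
.o..o
..o..
k=5  oo...
o....
o....
.....
.ooo.
k=6  o...o
o...o
.....
.oo..
ooo..
k=7  ...o.
o...o
oo...
o.o..
..ooo
k=8  o.o..
oo..o
.....
o.o..
.oo.o
k=9  ..o..
oo..o
....o
o.oo.
..o.o
k=10  ..o.o
oo.oo
..o..
ooo..
..o.o
k=11  ..o..
oo..o
.....
o.o..
..o.o
k=12  ..o.o
oo...
....o
.o.o.
..o..
k=13  o.oo.
oo.oo
.oo.o
..oo.
.oo..
k=14  .....
.....
.....
o....
....o

2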